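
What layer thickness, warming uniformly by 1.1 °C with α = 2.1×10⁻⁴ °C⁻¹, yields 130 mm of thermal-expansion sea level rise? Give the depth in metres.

H = Δh/(αΔT) = 0.13 / (2.1×10⁻⁴ × 1.1) ≈ 562.8 m

563 m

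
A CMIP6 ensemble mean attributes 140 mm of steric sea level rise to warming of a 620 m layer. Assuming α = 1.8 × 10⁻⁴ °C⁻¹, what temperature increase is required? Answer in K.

ΔT = Δh/(αH) = 0.14 / (1.8×10⁻⁴ × 620) ≈ 1.254 K

1.25 K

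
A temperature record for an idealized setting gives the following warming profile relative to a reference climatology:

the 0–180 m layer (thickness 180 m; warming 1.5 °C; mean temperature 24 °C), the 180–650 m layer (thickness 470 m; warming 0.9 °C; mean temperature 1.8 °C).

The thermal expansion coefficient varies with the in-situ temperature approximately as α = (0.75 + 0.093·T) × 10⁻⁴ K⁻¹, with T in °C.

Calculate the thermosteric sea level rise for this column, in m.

about 0.12 m

Layer 1: α = (0.75 + 0.093×24)×10⁻⁴ = 2.982×10⁻⁴ K⁻¹
Layer 2: α = (0.75 + 0.093×1.8)×10⁻⁴ = 0.9174×10⁻⁴ K⁻¹
1.5 × 180 × 2.982×10⁻⁴ = 0.080514 m
Layer 2: 470 × 0.9 × 0.9174×10⁻⁴ = 0.03880602 m
Δh = 0.080514 + 0.03880602 = 0.11932002 m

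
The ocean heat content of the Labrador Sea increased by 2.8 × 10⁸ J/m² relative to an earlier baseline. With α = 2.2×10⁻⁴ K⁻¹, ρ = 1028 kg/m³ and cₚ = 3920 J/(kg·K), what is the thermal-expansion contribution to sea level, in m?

Δh ≈ 0.0153 m

Δh = αQ/(ρcₚ) = 2.2×10⁻⁴ × 2.8×10⁸ / (1028 × 3920) ≈ 0.015286 m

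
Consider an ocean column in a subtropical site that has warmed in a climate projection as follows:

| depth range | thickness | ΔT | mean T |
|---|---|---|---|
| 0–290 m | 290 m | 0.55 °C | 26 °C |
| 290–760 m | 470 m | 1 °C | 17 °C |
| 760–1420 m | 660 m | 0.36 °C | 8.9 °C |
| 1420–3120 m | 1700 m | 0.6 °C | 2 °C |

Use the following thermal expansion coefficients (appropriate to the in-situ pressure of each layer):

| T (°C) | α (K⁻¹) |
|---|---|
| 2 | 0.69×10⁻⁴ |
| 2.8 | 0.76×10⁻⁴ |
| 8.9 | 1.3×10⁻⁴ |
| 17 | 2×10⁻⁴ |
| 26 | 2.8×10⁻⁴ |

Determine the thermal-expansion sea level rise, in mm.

Layer 1 at 26 °C → α = 2.8×10⁻⁴ K⁻¹
Layer 2 at 17 °C → α = 2×10⁻⁴ K⁻¹
Layer 3 at 8.9 °C → α = 1.3×10⁻⁴ K⁻¹
Layer 4 at 2 °C → α = 0.69×10⁻⁴ K⁻¹
Layer 1: 290 × 2.8×10⁻⁴ × 0.55 = 0.04466 m
2×10⁻⁴ × 1 × 470 = 0.09400 m
660 × 0.36 × 1.3×10⁻⁴ = 0.030888 m
0.69×10⁻⁴ × 0.6 × 1700 = 0.07038 m
Δh = 0.04466 + 0.09400 + 0.030888 + 0.07038 = 0.239928 m

Δh = 240 mm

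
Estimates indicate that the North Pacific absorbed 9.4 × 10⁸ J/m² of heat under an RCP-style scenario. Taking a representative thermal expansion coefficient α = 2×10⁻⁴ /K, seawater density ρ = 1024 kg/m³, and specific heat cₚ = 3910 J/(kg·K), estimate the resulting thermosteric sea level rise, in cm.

4.7 cm of thermosteric rise

Δh = αQ/(ρcₚ) = 2×10⁻⁴ × 9.4×10⁸ / (1024 × 3910) ≈ 0.046955 m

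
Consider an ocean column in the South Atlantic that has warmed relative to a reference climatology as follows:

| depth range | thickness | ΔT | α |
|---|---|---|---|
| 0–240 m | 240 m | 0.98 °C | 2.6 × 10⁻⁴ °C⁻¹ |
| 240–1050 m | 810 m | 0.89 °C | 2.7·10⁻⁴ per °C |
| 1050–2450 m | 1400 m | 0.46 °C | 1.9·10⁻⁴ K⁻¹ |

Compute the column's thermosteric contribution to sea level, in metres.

0–240 m: 240 × 0.98 × 2.6×10⁻⁴ = 0.061152 m
Layer 2: 0.89 × 2.7×10⁻⁴ × 810 = 0.194643 m
1050–2450 m: 1400 × 1.9×10⁻⁴ × 0.46 = 0.12236 m
Δh = 0.061152 + 0.194643 + 0.12236 = 0.378155 m

0.378 m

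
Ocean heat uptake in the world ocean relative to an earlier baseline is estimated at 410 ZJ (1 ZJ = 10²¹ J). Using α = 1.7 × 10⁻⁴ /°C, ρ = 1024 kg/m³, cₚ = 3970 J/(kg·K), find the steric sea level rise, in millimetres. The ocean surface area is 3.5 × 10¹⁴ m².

Per unit area: Q = 410×10²¹ / (3.5×10¹⁴) ≈ 1.171×10⁹ J/m²
Δh = αQ/(ρcₚ) = 1.7×10⁻⁴ × 1.171×10⁹ / (1024 × 3970) ≈ 0.048968 m

Δh ≈ 49.0 mm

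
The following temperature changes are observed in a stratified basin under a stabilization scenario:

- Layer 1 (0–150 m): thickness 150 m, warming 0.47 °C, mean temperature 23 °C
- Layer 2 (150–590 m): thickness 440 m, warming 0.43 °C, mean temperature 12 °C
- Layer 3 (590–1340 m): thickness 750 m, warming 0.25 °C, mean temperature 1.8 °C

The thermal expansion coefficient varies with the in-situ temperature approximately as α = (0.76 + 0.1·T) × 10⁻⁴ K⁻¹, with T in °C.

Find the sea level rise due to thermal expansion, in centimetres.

7.63 cm

Layer 1: α = (0.76 + 0.1×23)×10⁻⁴ = 3.06×10⁻⁴ K⁻¹
Layer 2: α = (0.76 + 0.1×12)×10⁻⁴ = 1.96×10⁻⁴ K⁻¹
Layer 3: α = (0.76 + 0.1×1.8)×10⁻⁴ = 0.94×10⁻⁴ K⁻¹
3.06×10⁻⁴ × 0.47 × 150 = 0.021573 m
150–590 m: 0.43 × 440 × 1.96×10⁻⁴ = 0.0370832 m
0.94×10⁻⁴ × 0.25 × 750 = 0.017625 m
Δh = 0.021573 + 0.0370832 + 0.017625 = 0.0762812 m ≈ 7.63 cm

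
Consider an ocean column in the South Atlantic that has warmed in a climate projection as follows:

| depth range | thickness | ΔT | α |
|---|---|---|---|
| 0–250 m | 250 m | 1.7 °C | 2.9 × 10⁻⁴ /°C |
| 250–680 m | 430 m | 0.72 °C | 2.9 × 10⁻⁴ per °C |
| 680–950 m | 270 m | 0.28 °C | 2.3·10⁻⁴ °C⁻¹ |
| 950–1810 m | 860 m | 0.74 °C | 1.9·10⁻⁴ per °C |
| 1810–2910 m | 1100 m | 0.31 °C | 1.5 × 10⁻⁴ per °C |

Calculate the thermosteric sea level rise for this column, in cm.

0–250 m: 250 × 1.7 × 2.9×10⁻⁴ = 0.12325 m
2.9×10⁻⁴ × 430 × 0.72 = 0.089784 m
680–950 m: 270 × 2.3×10⁻⁴ × 0.28 = 0.017388 m
Layer 4: 0.74 × 1.9×10⁻⁴ × 860 = 0.120916 m
Layer 5: 1100 × 0.31 × 1.5×10⁻⁴ = 0.05115 m
Δh = 0.12325 + 0.089784 + 0.017388 + 0.120916 + 0.05115 = 0.402488 m ≈ 40.2 cm

40.2 cm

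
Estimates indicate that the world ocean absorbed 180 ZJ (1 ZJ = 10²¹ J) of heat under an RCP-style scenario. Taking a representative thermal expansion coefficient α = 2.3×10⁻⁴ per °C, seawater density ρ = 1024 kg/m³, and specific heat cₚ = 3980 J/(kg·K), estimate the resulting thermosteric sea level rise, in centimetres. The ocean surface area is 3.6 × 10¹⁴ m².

Δh = 2.82 cm

Per unit area: Q = 180×10²¹ / (3.6×10¹⁴) = 5×10⁸ J/m²
Δh = αQ/(ρcₚ) = 2.3×10⁻⁴ × 5×10⁸ / (1024 × 3980) ≈ 0.028217 m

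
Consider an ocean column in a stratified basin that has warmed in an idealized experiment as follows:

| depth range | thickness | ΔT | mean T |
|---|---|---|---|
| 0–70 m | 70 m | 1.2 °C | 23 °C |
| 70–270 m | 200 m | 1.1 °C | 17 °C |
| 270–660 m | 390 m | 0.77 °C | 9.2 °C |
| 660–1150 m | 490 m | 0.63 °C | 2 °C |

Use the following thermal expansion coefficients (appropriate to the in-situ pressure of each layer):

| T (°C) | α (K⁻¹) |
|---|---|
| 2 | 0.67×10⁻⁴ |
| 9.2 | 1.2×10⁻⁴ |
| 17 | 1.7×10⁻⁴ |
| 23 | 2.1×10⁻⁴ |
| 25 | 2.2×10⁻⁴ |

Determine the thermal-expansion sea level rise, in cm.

11 cm

Layer 1 at 23 °C → α = 2.1×10⁻⁴ K⁻¹
Layer 2 at 17 °C → α = 1.7×10⁻⁴ K⁻¹
Layer 3 at 9.2 °C → α = 1.2×10⁻⁴ K⁻¹
Layer 4 at 2 °C → α = 0.67×10⁻⁴ K⁻¹
Layer 1: 2.1×10⁻⁴ × 70 × 1.2 = 0.01764 m
70–270 m: 200 × 1.1 × 1.7×10⁻⁴ = 0.03740 m
0.77 × 390 × 1.2×10⁻⁴ = 0.036036 m
660–1150 m: 490 × 0.67×10⁻⁴ × 0.63 = 0.0206829 m
Δh = 0.01764 + 0.03740 + 0.036036 + 0.0206829 = 0.1117589 m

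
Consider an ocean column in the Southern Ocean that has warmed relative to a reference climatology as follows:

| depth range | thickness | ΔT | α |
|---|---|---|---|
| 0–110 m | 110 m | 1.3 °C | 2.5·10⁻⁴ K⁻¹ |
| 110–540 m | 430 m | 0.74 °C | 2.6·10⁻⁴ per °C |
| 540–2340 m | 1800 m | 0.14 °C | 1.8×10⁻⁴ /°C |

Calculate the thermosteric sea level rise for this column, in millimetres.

Δh = 160 mm

0–110 m: 2.5×10⁻⁴ × 110 × 1.3 = 0.03575 m
110–540 m: 2.6×10⁻⁴ × 430 × 0.74 = 0.082732 m
540–2340 m: 0.14 × 1800 × 1.8×10⁻⁴ = 0.04536 m
Δh = 0.03575 + 0.082732 + 0.04536 = 0.163842 m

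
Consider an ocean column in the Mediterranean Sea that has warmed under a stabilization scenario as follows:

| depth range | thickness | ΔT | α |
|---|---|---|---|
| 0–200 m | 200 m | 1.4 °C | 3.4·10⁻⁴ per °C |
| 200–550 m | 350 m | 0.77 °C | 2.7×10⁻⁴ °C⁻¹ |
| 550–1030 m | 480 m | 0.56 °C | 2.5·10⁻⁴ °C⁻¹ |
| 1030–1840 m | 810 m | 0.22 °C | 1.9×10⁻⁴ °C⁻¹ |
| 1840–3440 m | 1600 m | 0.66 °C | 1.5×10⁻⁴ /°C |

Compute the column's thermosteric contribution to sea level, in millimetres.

Δh ≈ 430 mm

Layer 1: 1.4 × 3.4×10⁻⁴ × 200 = 0.09520 m
0.77 × 2.7×10⁻⁴ × 350 = 0.072765 m
550–1030 m: 0.56 × 480 × 2.5×10⁻⁴ = 0.06720 m
1030–1840 m: 810 × 1.9×10⁻⁴ × 0.22 = 0.033858 m
1.5×10⁻⁴ × 0.66 × 1600 = 0.15840 m
Δh = 0.09520 + 0.072765 + 0.06720 + 0.033858 + 0.15840 = 0.427423 m ≈ 430 mm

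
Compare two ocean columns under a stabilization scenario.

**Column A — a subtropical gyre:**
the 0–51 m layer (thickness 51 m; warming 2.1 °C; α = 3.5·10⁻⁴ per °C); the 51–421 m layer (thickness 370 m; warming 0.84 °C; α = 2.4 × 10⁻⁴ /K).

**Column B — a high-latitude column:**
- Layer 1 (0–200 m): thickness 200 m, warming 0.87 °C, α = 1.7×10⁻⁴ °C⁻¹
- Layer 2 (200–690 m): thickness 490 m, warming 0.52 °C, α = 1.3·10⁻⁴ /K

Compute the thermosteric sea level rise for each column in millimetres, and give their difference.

A 51 × 3.5×10⁻⁴ × 2.1 = 0.037485 m
A 0.84 × 370 × 2.4×10⁻⁴ = 0.074592 m
A total: 0.112077 m
B Layer 1: 0.87 × 200 × 1.7×10⁻⁴ = 0.02958 m
B 490 × 0.52 × 1.3×10⁻⁴ = 0.033124 m
B total: 0.062704 m
Difference: 0.112077 − 0.062704 = 0.049373 m

Δh_A ≈ 110 mm, Δh_B ≈ 63 mm; difference ≈ 49 mm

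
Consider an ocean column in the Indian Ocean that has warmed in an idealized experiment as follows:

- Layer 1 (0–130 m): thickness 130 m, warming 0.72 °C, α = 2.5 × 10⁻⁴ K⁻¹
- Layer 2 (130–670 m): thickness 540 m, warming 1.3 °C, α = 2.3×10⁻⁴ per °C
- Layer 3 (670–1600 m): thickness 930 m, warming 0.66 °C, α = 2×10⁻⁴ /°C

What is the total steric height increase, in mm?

310 mm of thermosteric rise

Layer 1: 130 × 2.5×10⁻⁴ × 0.72 = 0.02340 m
Layer 2: 1.3 × 540 × 2.3×10⁻⁴ = 0.16146 m
0.66 × 2×10⁻⁴ × 930 = 0.12276 m
Δh = 0.02340 + 0.16146 + 0.12276 = 0.30762 m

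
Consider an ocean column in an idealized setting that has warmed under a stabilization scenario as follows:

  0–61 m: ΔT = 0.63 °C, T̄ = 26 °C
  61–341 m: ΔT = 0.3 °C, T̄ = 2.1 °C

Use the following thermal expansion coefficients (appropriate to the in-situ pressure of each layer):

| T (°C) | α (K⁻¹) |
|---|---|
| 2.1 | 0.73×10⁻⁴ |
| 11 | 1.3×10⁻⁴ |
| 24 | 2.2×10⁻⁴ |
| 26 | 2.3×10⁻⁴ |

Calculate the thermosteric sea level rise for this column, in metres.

Layer 1 at 26 °C → α = 2.3×10⁻⁴ K⁻¹
Layer 2 at 2.1 °C → α = 0.73×10⁻⁴ K⁻¹
0–61 m: 61 × 2.3×10⁻⁴ × 0.63 = 0.0088389 m
0.73×10⁻⁴ × 0.3 × 280 = 0.006132 m
Δh = 0.0088389 + 0.006132 = 0.0149709 m

0.0150 m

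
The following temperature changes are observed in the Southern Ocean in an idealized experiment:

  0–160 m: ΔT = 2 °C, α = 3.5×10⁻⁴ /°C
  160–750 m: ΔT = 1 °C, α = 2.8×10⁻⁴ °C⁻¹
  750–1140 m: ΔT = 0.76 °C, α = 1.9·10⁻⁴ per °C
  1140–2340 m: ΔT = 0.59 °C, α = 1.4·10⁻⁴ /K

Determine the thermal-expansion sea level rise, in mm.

about 433 mm

0–160 m: 2 × 3.5×10⁻⁴ × 160 = 0.11200 m
160–750 m: 2.8×10⁻⁴ × 590 × 1 = 0.16520 m
Layer 3: 390 × 1.9×10⁻⁴ × 0.76 = 0.056316 m
0.59 × 1200 × 1.4×10⁻⁴ = 0.09912 m
Δh = 0.11200 + 0.16520 + 0.056316 + 0.09912 = 0.432636 m ≈ 433 mm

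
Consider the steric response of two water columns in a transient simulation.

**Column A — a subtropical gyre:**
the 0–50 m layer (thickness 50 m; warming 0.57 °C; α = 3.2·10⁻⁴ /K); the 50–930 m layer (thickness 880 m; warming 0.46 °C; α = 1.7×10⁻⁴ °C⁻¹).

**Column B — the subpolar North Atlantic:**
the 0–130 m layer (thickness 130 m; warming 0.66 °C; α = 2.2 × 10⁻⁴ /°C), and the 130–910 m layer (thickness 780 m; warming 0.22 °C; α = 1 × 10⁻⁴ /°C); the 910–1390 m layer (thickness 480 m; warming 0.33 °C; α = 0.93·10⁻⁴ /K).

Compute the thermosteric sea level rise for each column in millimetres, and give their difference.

A 0–50 m: 0.57 × 3.2×10⁻⁴ × 50 = 0.00912 m
A 50–930 m: 1.7×10⁻⁴ × 0.46 × 880 = 0.068816 m
A total: 0.077936 m
B 0.66 × 130 × 2.2×10⁻⁴ = 0.018876 m
B 130–910 m: 0.22 × 1×10⁻⁴ × 780 = 0.01716 m
B 910–1390 m: 480 × 0.93×10⁻⁴ × 0.33 = 0.0147312 m
B total: 0.0507672 m
Difference: 0.077936 − 0.0507672 = 0.0271688 m

A: 77.9 mm; B: 50.8 mm; difference 27.2 mm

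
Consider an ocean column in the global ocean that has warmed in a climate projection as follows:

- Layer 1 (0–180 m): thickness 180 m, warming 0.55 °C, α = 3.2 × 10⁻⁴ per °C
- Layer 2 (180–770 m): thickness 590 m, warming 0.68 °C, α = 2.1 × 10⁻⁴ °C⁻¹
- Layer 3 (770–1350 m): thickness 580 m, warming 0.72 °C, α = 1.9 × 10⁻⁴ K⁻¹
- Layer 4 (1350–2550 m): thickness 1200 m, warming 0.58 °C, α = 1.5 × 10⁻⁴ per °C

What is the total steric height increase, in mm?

300 mm

Layer 1: 180 × 3.2×10⁻⁴ × 0.55 = 0.03168 m
0.68 × 2.1×10⁻⁴ × 590 = 0.084252 m
Layer 3: 0.72 × 1.9×10⁻⁴ × 580 = 0.079344 m
1350–2550 m: 1200 × 1.5×10⁻⁴ × 0.58 = 0.10440 m
Δh = 0.03168 + 0.084252 + 0.079344 + 0.10440 = 0.299676 m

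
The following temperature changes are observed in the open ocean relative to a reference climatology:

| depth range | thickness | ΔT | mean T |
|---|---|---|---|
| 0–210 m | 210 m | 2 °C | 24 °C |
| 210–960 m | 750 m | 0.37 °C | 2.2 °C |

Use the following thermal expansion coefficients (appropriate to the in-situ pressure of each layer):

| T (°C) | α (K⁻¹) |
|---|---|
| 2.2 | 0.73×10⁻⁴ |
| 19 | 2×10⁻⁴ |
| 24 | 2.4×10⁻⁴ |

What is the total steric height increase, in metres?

Layer 1 at 24 °C → α = 2.4×10⁻⁴ K⁻¹
Layer 2 at 2.2 °C → α = 0.73×10⁻⁴ K⁻¹
2.4×10⁻⁴ × 210 × 2 = 0.10080 m
Layer 2: 0.37 × 750 × 0.73×10⁻⁴ = 0.0202575 m
Δh = 0.10080 + 0.0202575 = 0.1210575 m ≈ 0.12 m

0.12 m of thermosteric rise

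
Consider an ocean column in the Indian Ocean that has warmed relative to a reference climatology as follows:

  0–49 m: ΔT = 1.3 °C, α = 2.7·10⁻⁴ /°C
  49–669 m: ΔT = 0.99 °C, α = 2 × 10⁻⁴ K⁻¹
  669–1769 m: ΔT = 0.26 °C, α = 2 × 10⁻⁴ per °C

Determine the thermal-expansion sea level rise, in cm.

20 cm

Layer 1: 49 × 1.3 × 2.7×10⁻⁴ = 0.017199 m
620 × 0.99 × 2×10⁻⁴ = 0.12276 m
Layer 3: 2×10⁻⁴ × 1100 × 0.26 = 0.05720 m
Δh = 0.017199 + 0.12276 + 0.05720 = 0.197159 m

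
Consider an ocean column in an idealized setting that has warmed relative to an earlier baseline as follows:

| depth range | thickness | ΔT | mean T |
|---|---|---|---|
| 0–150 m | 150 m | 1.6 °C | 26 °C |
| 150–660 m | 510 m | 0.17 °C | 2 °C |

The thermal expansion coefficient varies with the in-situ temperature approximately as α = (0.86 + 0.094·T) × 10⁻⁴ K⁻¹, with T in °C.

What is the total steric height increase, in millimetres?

Layer 1: α = (0.86 + 0.094×26)×10⁻⁴ = 3.304×10⁻⁴ K⁻¹
Layer 2: α = (0.86 + 0.094×2)×10⁻⁴ = 1.048×10⁻⁴ K⁻¹
0–150 m: 150 × 3.304×10⁻⁴ × 1.6 = 0.079296 m
Layer 2: 510 × 1.048×10⁻⁴ × 0.17 = 0.00908616 m
Δh = 0.079296 + 0.00908616 = 0.08838216 m ≈ 88.4 mm

Δh = 88.4 mm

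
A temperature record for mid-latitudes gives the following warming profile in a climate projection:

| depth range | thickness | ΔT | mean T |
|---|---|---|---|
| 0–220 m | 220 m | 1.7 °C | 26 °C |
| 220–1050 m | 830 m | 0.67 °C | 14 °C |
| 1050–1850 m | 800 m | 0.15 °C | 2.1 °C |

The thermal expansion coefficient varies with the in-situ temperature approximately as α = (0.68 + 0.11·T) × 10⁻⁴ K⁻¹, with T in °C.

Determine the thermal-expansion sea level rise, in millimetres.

Δh = 270 mm

Layer 1: α = (0.68 + 0.11×26)×10⁻⁴ = 3.54×10⁻⁴ K⁻¹
Layer 2: α = (0.68 + 0.11×14)×10⁻⁴ = 2.22×10⁻⁴ K⁻¹
Layer 3: α = (0.68 + 0.11×2.1)×10⁻⁴ = 0.911×10⁻⁴ K⁻¹
1.7 × 220 × 3.54×10⁻⁴ = 0.132396 m
2.22×10⁻⁴ × 0.67 × 830 = 0.1234542 m
0.911×10⁻⁴ × 0.15 × 800 = 0.010932 m
Δh = 0.132396 + 0.1234542 + 0.010932 = 0.2667822 m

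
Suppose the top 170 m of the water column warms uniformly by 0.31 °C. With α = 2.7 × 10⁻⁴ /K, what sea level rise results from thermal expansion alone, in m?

Δh ≈ 0.014 m

Δh = αΔT·H = 2.7×10⁻⁴ × 0.31 × 170 = 0.014229 m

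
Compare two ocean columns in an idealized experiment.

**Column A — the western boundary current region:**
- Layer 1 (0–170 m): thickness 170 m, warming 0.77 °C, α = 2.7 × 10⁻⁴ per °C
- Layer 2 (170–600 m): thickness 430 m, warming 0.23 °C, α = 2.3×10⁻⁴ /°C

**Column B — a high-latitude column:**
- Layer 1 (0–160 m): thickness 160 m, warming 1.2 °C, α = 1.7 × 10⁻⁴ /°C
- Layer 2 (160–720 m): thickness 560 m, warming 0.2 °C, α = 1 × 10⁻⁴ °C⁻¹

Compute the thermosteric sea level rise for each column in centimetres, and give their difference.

A 170 × 2.7×10⁻⁴ × 0.77 = 0.035343 m
A Layer 2: 2.3×10⁻⁴ × 430 × 0.23 = 0.022747 m
A total: 0.05809 m
B 1.2 × 1.7×10⁻⁴ × 160 = 0.03264 m
B 560 × 1×10⁻⁴ × 0.2 = 0.01120 m
B total: 0.04384 m
Difference: 0.05809 − 0.04384 = 0.01425 m

A: 5.81 cm; B: 4.38 cm; difference 1.43 cm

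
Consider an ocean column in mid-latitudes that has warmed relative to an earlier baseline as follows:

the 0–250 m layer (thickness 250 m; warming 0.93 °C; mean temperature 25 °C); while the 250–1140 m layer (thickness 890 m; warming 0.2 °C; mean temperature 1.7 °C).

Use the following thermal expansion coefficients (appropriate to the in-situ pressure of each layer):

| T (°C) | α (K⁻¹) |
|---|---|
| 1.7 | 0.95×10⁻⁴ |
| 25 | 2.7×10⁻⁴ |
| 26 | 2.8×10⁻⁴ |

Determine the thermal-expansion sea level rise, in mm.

about 79.7 mm

Layer 1 at 25 °C → α = 2.7×10⁻⁴ K⁻¹
Layer 2 at 1.7 °C → α = 0.95×10⁻⁴ K⁻¹
Layer 1: 2.7×10⁻⁴ × 0.93 × 250 = 0.062775 m
0.95×10⁻⁴ × 0.2 × 890 = 0.01691 m
Δh = 0.062775 + 0.01691 = 0.079685 m ≈ 79.7 mm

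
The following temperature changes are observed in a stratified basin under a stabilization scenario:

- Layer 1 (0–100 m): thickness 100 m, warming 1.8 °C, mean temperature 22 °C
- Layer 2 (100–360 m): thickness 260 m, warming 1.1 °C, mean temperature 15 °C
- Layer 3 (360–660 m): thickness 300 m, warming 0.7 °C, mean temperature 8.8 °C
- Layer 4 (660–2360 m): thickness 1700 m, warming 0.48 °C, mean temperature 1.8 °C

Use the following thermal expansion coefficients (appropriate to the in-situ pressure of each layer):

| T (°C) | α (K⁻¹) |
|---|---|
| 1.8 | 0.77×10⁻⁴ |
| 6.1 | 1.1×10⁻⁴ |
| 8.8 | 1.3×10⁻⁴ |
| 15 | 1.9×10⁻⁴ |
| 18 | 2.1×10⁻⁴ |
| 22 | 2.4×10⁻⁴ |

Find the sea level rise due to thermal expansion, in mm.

188 mm of thermosteric rise

Layer 1 at 22 °C → α = 2.4×10⁻⁴ K⁻¹
Layer 2 at 15 °C → α = 1.9×10⁻⁴ K⁻¹
Layer 3 at 8.8 °C → α = 1.3×10⁻⁴ K⁻¹
Layer 4 at 1.8 °C → α = 0.77×10⁻⁴ K⁻¹
1.8 × 2.4×10⁻⁴ × 100 = 0.04320 m
1.9×10⁻⁴ × 260 × 1.1 = 0.05434 m
360–660 m: 300 × 0.7 × 1.3×10⁻⁴ = 0.02730 m
0.48 × 1700 × 0.77×10⁻⁴ = 0.062832 m
Δh = 0.04320 + 0.05434 + 0.02730 + 0.062832 = 0.187672 m ≈ 188 mm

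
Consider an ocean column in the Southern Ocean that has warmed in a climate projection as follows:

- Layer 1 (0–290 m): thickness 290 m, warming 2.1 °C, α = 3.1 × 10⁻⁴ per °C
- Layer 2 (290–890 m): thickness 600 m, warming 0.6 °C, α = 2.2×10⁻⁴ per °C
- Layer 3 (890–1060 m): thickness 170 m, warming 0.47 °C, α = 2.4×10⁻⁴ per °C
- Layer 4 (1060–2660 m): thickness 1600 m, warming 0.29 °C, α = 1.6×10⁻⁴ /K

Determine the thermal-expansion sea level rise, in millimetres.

2.1 × 3.1×10⁻⁴ × 290 = 0.18879 m
290–890 m: 2.2×10⁻⁴ × 0.6 × 600 = 0.07920 m
890–1060 m: 2.4×10⁻⁴ × 170 × 0.47 = 0.019176 m
Layer 4: 0.29 × 1.6×10⁻⁴ × 1600 = 0.07424 m
Δh = 0.18879 + 0.07920 + 0.019176 + 0.07424 = 0.361406 m

Δh = 361 mm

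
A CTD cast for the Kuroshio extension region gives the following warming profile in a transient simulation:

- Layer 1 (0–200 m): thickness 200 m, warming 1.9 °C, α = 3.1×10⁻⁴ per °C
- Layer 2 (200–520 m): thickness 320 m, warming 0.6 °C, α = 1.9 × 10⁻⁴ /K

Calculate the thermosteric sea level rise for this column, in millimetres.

150 mm

Layer 1: 200 × 1.9 × 3.1×10⁻⁴ = 0.11780 m
1.9×10⁻⁴ × 0.6 × 320 = 0.03648 m
Δh = 0.11780 + 0.03648 = 0.15428 m ≈ 150 mm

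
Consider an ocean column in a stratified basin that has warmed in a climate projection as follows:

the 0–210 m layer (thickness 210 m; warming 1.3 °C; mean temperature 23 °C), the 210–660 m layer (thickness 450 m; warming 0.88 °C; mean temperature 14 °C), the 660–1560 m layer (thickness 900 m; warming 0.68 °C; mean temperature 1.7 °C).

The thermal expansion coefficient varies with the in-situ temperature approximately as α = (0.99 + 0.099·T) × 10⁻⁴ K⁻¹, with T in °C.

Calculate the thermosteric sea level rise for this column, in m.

Layer 1: α = (0.99 + 0.099×23)×10⁻⁴ = 3.267×10⁻⁴ K⁻¹
Layer 2: α = (0.99 + 0.099×14)×10⁻⁴ = 2.376×10⁻⁴ K⁻¹
Layer 3: α = (0.99 + 0.099×1.7)×10⁻⁴ = 1.1583×10⁻⁴ K⁻¹
0–210 m: 1.3 × 210 × 3.267×10⁻⁴ = 0.0891891 m
2.376×10⁻⁴ × 450 × 0.88 = 0.0940896 m
660–1560 m: 1.1583×10⁻⁴ × 0.68 × 900 = 0.07088796 m
Δh = 0.0891891 + 0.0940896 + 0.07088796 = 0.25416666 m

0.254 m of thermosteric rise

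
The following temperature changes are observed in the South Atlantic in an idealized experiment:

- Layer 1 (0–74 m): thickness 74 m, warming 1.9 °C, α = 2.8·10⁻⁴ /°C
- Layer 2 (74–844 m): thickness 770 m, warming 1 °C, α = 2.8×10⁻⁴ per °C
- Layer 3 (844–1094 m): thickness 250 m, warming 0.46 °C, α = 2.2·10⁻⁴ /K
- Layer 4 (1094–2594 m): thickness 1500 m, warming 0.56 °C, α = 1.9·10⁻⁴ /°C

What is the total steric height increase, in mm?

0–74 m: 2.8×10⁻⁴ × 74 × 1.9 = 0.039368 m
Layer 2: 2.8×10⁻⁴ × 1 × 770 = 0.21560 m
Layer 3: 0.46 × 250 × 2.2×10⁻⁴ = 0.02530 m
1094–2594 m: 0.56 × 1.9×10⁻⁴ × 1500 = 0.15960 m
Δh = 0.039368 + 0.21560 + 0.02530 + 0.15960 = 0.439868 m

about 440 mm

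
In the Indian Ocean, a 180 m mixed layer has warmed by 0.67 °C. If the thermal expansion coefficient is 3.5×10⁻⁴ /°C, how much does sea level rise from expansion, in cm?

Δh ≈ 4.22 cm

Δh = αΔT·H = 3.5×10⁻⁴ × 0.67 × 180 = 0.04221 m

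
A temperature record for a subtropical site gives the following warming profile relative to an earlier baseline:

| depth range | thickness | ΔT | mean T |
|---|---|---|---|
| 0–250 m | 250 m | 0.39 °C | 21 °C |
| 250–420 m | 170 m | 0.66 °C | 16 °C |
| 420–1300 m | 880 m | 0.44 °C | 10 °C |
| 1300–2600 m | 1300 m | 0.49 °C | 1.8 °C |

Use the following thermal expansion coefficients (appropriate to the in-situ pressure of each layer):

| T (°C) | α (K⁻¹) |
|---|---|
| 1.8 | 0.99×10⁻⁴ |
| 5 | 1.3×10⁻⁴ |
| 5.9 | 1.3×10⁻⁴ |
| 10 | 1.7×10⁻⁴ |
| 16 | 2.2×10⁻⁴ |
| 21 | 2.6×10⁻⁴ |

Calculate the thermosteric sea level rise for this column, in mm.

Layer 1 at 21 °C → α = 2.6×10⁻⁴ K⁻¹
Layer 2 at 16 °C → α = 2.2×10⁻⁴ K⁻¹
Layer 3 at 10 °C → α = 1.7×10⁻⁴ K⁻¹
Layer 4 at 1.8 °C → α = 0.99×10⁻⁴ K⁻¹
250 × 0.39 × 2.6×10⁻⁴ = 0.02535 m
250–420 m: 2.2×10⁻⁴ × 170 × 0.66 = 0.024684 m
Layer 3: 880 × 0.44 × 1.7×10⁻⁴ = 0.065824 m
0.49 × 0.99×10⁻⁴ × 1300 = 0.063063 m
Δh = 0.02535 + 0.024684 + 0.065824 + 0.063063 = 0.178921 m ≈ 179 mm

Δh ≈ 179 mm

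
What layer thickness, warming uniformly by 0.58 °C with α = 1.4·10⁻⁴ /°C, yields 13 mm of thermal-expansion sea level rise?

H = Δh/(αΔT) = 0.013 / (1.4×10⁻⁴ × 0.58) ≈ 160.1 m

H ≈ 160 m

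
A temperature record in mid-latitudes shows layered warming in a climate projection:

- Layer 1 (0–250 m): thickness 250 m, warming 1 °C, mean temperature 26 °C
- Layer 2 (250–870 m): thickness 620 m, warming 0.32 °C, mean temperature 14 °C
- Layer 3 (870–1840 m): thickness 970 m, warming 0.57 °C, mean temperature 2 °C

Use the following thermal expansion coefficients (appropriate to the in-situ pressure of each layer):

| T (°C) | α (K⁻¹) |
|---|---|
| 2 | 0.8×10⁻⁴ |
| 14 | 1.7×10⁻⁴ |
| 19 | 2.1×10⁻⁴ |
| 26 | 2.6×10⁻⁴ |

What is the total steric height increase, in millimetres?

Δh = 143 mm

Layer 1 at 26 °C → α = 2.6×10⁻⁴ K⁻¹
Layer 2 at 14 °C → α = 1.7×10⁻⁴ K⁻¹
Layer 3 at 2 °C → α = 0.8×10⁻⁴ K⁻¹
0–250 m: 1 × 2.6×10⁻⁴ × 250 = 0.06500 m
250–870 m: 1.7×10⁻⁴ × 620 × 0.32 = 0.033728 m
970 × 0.8×10⁻⁴ × 0.57 = 0.044232 m
Δh = 0.06500 + 0.033728 + 0.044232 = 0.14296 m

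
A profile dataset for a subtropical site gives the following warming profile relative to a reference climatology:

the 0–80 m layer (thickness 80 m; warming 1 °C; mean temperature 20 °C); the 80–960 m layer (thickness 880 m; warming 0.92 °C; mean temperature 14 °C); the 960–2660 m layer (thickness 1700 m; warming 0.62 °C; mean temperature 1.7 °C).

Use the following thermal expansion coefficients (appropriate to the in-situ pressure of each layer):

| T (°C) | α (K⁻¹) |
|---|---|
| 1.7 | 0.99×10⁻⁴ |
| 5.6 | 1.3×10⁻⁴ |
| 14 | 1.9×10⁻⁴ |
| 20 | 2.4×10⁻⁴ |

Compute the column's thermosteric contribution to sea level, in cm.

Layer 1 at 20 °C → α = 2.4×10⁻⁴ K⁻¹
Layer 2 at 14 °C → α = 1.9×10⁻⁴ K⁻¹
Layer 3 at 1.7 °C → α = 0.99×10⁻⁴ K⁻¹
0–80 m: 1 × 80 × 2.4×10⁻⁴ = 0.01920 m
Layer 2: 880 × 1.9×10⁻⁴ × 0.92 = 0.153824 m
Layer 3: 1700 × 0.62 × 0.99×10⁻⁴ = 0.104346 m
Δh = 0.01920 + 0.153824 + 0.104346 = 0.27737 m

about 28 cm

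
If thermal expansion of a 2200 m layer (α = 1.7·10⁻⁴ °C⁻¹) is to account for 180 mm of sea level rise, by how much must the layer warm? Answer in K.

ΔT = Δh/(αH) = 0.18 / (1.7×10⁻⁴ × 2200) ≈ 0.4813 K

ΔT ≈ 0.48 K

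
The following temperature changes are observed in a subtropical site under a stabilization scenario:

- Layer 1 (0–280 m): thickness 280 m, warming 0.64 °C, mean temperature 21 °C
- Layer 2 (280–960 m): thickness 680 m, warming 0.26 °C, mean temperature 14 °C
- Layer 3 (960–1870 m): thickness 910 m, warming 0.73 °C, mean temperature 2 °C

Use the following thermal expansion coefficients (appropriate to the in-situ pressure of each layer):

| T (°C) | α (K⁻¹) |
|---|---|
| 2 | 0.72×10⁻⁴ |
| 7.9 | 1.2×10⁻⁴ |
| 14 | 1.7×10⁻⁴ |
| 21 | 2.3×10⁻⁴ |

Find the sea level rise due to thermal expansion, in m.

about 0.119 m

Layer 1 at 21 °C → α = 2.3×10⁻⁴ K⁻¹
Layer 2 at 14 °C → α = 1.7×10⁻⁴ K⁻¹
Layer 3 at 2 °C → α = 0.72×10⁻⁴ K⁻¹
0.64 × 2.3×10⁻⁴ × 280 = 0.041216 m
680 × 1.7×10⁻⁴ × 0.26 = 0.030056 m
0.73 × 0.72×10⁻⁴ × 910 = 0.0478296 m
Δh = 0.041216 + 0.030056 + 0.0478296 = 0.1191016 m ≈ 0.119 m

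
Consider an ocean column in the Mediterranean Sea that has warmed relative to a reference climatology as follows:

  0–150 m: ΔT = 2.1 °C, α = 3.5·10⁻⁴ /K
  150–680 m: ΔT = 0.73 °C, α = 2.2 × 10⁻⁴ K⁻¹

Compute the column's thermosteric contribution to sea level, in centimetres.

19.5 cm of thermosteric rise

2.1 × 150 × 3.5×10⁻⁴ = 0.11025 m
Layer 2: 530 × 2.2×10⁻⁴ × 0.73 = 0.085118 m
Δh = 0.11025 + 0.085118 = 0.195368 m ≈ 19.5 cm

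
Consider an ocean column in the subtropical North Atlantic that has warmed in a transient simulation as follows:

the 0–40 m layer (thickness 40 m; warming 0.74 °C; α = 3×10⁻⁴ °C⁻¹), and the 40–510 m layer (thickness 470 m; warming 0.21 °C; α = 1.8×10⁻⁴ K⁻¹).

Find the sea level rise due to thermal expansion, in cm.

Layer 1: 3×10⁻⁴ × 40 × 0.74 = 0.00888 m
1.8×10⁻⁴ × 470 × 0.21 = 0.017766 m
Δh = 0.00888 + 0.017766 = 0.026646 m

2.66 cm of thermosteric rise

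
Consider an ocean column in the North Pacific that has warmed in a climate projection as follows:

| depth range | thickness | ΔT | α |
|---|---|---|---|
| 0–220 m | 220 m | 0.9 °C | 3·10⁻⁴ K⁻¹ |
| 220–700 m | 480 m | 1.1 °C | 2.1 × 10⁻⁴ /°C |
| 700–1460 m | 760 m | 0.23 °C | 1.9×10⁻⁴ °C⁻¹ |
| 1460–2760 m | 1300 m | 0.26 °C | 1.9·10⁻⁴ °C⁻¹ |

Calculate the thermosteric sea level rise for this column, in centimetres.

Δh ≈ 26.8 cm

220 × 0.9 × 3×10⁻⁴ = 0.05940 m
220–700 m: 480 × 2.1×10⁻⁴ × 1.1 = 0.11088 m
700–1460 m: 760 × 0.23 × 1.9×10⁻⁴ = 0.033212 m
1460–2760 m: 1300 × 0.26 × 1.9×10⁻⁴ = 0.06422 m
Δh = 0.05940 + 0.11088 + 0.033212 + 0.06422 = 0.267712 m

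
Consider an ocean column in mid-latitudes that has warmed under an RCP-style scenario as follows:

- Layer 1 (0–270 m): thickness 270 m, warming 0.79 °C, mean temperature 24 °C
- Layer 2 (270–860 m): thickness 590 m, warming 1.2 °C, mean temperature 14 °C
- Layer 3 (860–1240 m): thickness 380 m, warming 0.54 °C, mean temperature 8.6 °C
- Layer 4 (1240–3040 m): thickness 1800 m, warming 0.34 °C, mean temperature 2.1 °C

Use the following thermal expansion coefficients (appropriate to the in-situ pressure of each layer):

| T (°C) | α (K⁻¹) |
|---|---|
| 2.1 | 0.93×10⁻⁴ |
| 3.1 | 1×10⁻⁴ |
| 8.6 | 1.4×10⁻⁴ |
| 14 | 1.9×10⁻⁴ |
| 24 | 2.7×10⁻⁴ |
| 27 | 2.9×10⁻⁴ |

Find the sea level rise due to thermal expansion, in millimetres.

Δh ≈ 280 mm

Layer 1 at 24 °C → α = 2.7×10⁻⁴ K⁻¹
Layer 2 at 14 °C → α = 1.9×10⁻⁴ K⁻¹
Layer 3 at 8.6 °C → α = 1.4×10⁻⁴ K⁻¹
Layer 4 at 2.1 °C → α = 0.93×10⁻⁴ K⁻¹
0–270 m: 270 × 2.7×10⁻⁴ × 0.79 = 0.057591 m
Layer 2: 590 × 1.9×10⁻⁴ × 1.2 = 0.13452 m
860–1240 m: 0.54 × 1.4×10⁻⁴ × 380 = 0.028728 m
1240–3040 m: 0.93×10⁻⁴ × 1800 × 0.34 = 0.056916 m
Δh = 0.057591 + 0.13452 + 0.028728 + 0.056916 = 0.277755 m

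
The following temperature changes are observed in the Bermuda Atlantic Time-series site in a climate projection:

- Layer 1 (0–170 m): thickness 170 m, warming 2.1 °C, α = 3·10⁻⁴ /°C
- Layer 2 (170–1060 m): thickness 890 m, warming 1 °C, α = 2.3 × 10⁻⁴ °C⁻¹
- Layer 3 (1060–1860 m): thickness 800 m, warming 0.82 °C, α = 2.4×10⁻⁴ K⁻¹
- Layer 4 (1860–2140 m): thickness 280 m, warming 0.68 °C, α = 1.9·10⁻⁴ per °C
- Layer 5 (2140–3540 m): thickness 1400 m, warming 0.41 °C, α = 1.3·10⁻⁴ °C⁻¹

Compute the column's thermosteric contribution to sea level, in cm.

3×10⁻⁴ × 170 × 2.1 = 0.10710 m
2.3×10⁻⁴ × 890 × 1 = 0.20470 m
Layer 3: 0.82 × 2.4×10⁻⁴ × 800 = 0.15744 m
0.68 × 280 × 1.9×10⁻⁴ = 0.036176 m
0.41 × 1.3×10⁻⁴ × 1400 = 0.07462 m
Δh = 0.10710 + 0.20470 + 0.15744 + 0.036176 + 0.07462 = 0.580036 m ≈ 58.0 cm

Δh ≈ 58.0 cm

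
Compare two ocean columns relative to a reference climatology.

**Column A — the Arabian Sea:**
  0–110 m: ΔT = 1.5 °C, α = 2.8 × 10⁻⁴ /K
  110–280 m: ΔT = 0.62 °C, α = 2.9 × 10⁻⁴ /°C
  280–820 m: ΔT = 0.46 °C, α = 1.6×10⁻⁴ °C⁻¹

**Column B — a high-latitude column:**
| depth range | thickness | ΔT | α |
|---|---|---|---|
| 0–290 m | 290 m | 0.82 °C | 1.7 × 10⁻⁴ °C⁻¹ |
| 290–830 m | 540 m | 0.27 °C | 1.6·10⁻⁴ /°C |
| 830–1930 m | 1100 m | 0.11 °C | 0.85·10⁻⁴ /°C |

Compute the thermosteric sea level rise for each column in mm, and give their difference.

A 2.8×10⁻⁴ × 110 × 1.5 = 0.04620 m
A 110–280 m: 170 × 2.9×10⁻⁴ × 0.62 = 0.030566 m
A 280–820 m: 0.46 × 540 × 1.6×10⁻⁴ = 0.039744 m
A total: 0.11651 m
B 0–290 m: 1.7×10⁻⁴ × 0.82 × 290 = 0.040426 m
B Layer 2: 540 × 0.27 × 1.6×10⁻⁴ = 0.023328 m
B Layer 3: 0.11 × 0.85×10⁻⁴ × 1100 = 0.010285 m
B total: 0.074039 m
Difference: 0.11651 − 0.074039 = 0.042471 m

A: 120 mm; B: 74 mm; difference 42 mm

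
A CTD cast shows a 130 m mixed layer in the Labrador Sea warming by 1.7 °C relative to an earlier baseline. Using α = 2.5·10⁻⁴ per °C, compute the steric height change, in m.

0.0553 m of thermosteric rise

Δh = αΔT·H = 2.5×10⁻⁴ × 1.7 × 130 = 0.05525 m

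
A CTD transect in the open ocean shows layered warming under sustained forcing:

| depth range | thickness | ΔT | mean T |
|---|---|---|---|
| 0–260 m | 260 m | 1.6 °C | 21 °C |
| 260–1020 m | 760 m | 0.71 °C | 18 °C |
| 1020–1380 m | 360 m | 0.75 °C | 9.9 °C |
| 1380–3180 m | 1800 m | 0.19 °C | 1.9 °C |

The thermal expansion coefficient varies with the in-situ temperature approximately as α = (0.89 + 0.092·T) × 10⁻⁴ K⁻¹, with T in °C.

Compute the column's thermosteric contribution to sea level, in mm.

Layer 1: α = (0.89 + 0.092×21)×10⁻⁴ = 2.822×10⁻⁴ K⁻¹
Layer 2: α = (0.89 + 0.092×18)×10⁻⁴ = 2.546×10⁻⁴ K⁻¹
Layer 3: α = (0.89 + 0.092×9.9)×10⁻⁴ = 1.8008×10⁻⁴ K⁻¹
Layer 4: α = (0.89 + 0.092×1.9)×10⁻⁴ = 1.0648×10⁻⁴ K⁻¹
0–260 m: 260 × 1.6 × 2.822×10⁻⁴ = 0.1173952 m
Layer 2: 0.71 × 760 × 2.546×10⁻⁴ = 0.13738216 m
Layer 3: 360 × 1.8008×10⁻⁴ × 0.75 = 0.0486216 m
1380–3180 m: 1.0648×10⁻⁴ × 1800 × 0.19 = 0.03641616 m
Δh = 0.1173952 + 0.13738216 + 0.0486216 + 0.03641616 = 0.33981512 m ≈ 340 mm

Δh ≈ 340 mm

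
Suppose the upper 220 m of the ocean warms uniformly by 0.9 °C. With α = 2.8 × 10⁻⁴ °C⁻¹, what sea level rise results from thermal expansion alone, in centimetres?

Δh = αΔT·H = 2.8×10⁻⁴ × 0.9 × 220 = 0.05544 m

5.54 cm of thermosteric rise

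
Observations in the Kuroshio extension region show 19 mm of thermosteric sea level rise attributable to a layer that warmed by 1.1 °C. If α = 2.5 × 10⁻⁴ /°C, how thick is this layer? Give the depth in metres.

69 m

H = Δh/(αΔT) = 0.019 / (2.5×10⁻⁴ × 1.1) ≈ 69.09 m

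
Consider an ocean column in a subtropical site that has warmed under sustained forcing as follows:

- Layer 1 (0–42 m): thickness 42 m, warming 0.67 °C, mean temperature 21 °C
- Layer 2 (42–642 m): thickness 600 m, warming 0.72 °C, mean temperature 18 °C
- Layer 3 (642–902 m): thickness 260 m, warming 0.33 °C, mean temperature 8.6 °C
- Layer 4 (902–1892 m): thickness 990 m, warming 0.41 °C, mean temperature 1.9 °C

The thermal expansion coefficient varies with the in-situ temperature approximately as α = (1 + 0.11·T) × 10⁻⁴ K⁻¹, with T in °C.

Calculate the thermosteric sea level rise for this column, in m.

Layer 1: α = (1 + 0.11×21)×10⁻⁴ = 3.31×10⁻⁴ K⁻¹
Layer 2: α = (1 + 0.11×18)×10⁻⁴ = 2.98×10⁻⁴ K⁻¹
Layer 3: α = (1 + 0.11×8.6)×10⁻⁴ = 1.946×10⁻⁴ K⁻¹
Layer 4: α = (1 + 0.11×1.9)×10⁻⁴ = 1.209×10⁻⁴ K⁻¹
42 × 3.31×10⁻⁴ × 0.67 = 0.00931434 m
Layer 2: 2.98×10⁻⁴ × 0.72 × 600 = 0.128736 m
0.33 × 260 × 1.946×10⁻⁴ = 0.01669668 m
Layer 4: 1.209×10⁻⁴ × 0.41 × 990 = 0.04907331 m
Δh = 0.00931434 + 0.128736 + 0.01669668 + 0.04907331 = 0.20382033 m

0.204 m of thermosteric rise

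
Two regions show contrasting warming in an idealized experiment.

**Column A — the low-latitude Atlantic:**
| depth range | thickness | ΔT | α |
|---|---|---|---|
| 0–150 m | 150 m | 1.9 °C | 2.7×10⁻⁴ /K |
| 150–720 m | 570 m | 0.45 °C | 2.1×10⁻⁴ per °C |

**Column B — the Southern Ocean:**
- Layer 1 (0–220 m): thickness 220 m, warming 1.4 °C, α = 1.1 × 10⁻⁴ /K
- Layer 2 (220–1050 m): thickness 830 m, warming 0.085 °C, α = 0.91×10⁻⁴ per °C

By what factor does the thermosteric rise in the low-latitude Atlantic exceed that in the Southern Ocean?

A 2.7×10⁻⁴ × 1.9 × 150 = 0.07695 m
A Layer 2: 0.45 × 2.1×10⁻⁴ × 570 = 0.053865 m
A total: 0.130815 m
B 0–220 m: 1.4 × 220 × 1.1×10⁻⁴ = 0.03388 m
B Layer 2: 830 × 0.085 × 0.91×10⁻⁴ = 0.00642005 m
B total: 0.04030005 m
Ratio: 0.130815 / 0.04030005 ≈ 3.246

≈ 3.2×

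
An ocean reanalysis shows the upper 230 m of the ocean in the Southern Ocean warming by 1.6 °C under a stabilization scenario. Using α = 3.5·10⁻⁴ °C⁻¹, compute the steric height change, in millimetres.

Δh = αΔT·H = 3.5×10⁻⁴ × 1.6 × 230 = 0.12880 m

Δh = 130 mm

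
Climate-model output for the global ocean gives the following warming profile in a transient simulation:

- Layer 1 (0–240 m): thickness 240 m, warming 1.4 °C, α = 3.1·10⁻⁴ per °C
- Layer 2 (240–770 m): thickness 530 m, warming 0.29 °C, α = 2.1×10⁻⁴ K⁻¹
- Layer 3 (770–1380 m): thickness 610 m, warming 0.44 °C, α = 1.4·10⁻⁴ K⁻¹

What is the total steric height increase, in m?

0–240 m: 240 × 3.1×10⁻⁴ × 1.4 = 0.10416 m
530 × 0.29 × 2.1×10⁻⁴ = 0.032277 m
610 × 1.4×10⁻⁴ × 0.44 = 0.037576 m
Δh = 0.10416 + 0.032277 + 0.037576 = 0.174013 m

0.17 m of thermosteric rise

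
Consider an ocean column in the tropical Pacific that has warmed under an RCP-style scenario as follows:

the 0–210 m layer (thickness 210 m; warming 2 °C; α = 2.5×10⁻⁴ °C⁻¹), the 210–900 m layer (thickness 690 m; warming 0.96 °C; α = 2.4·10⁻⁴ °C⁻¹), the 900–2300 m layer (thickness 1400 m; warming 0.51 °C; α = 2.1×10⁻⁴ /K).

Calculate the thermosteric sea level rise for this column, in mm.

410 mm of thermosteric rise

Layer 1: 2.5×10⁻⁴ × 2 × 210 = 0.10500 m
210–900 m: 690 × 2.4×10⁻⁴ × 0.96 = 0.158976 m
1400 × 2.1×10⁻⁴ × 0.51 = 0.14994 m
Δh = 0.10500 + 0.158976 + 0.14994 = 0.413916 m ≈ 410 mm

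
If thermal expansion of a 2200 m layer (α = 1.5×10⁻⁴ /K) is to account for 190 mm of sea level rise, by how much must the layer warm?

about 0.576 °C

ΔT = Δh/(αH) = 0.19 / (1.5×10⁻⁴ × 2200) ≈ 0.5758 °C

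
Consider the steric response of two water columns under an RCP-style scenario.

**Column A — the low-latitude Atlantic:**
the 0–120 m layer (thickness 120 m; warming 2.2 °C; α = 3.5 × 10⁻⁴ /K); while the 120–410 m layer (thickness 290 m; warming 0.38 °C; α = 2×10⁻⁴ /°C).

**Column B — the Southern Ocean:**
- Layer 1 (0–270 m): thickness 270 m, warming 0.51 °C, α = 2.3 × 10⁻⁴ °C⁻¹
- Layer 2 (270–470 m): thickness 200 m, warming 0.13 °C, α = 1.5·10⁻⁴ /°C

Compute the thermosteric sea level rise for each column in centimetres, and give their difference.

Δh_A ≈ 11.4 cm, Δh_B ≈ 3.56 cm; difference ≈ 7.89 cm

A Layer 1: 3.5×10⁻⁴ × 2.2 × 120 = 0.09240 m
A 2×10⁻⁴ × 290 × 0.38 = 0.02204 m
A total: 0.11444 m
B 0–270 m: 2.3×10⁻⁴ × 270 × 0.51 = 0.031671 m
B Layer 2: 200 × 1.5×10⁻⁴ × 0.13 = 0.00390 m
B total: 0.035571 m
Difference: 0.11444 − 0.035571 = 0.078869 m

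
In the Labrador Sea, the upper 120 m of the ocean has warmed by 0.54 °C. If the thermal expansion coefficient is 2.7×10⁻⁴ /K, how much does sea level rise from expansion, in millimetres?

Δh = 17.5 mm

Δh = αΔT·H = 2.7×10⁻⁴ × 0.54 × 120 = 0.017496 m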